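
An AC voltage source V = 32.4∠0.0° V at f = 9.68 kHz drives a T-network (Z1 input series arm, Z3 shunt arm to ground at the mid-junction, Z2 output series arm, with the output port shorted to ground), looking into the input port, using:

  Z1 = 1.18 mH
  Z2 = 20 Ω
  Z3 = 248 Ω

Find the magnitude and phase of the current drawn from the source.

Step 1 — Angular frequency: ω = 2π·f = 2π·9680 = 6.082e+04 rad/s.
Step 2 — Component impedances:
  Z1: Z = jωL = j·6.082e+04·0.00118 = 0 + j71.77 Ω
  Z2: Z = R = 20 Ω
  Z3: Z = R = 248 Ω
Step 3 — With the output port shorted to ground, the output series arm Z2 runs from the junction to ground; the shunt arm Z3 also runs from the junction to ground. They appear in parallel: Z3 || Z2 = 18.51 Ω.
Step 4 — Series with input arm Z1: Z_in = Z1 + (Z3 || Z2) = 18.51 + j71.77 Ω = 74.12∠75.5° Ω.
Step 5 — Source phasor: V = 32.4∠0.0° V = 32.4 V.
Step 6 — Ohm's law: I = V / Z_total = (32.4) / (18.51 + j71.77) = 0.1092 - j0.4233 A.
Step 7 — Convert to polar: |I| = 0.4371 A, ∠I = -75.5°.

I = 0.4371∠-75.5° A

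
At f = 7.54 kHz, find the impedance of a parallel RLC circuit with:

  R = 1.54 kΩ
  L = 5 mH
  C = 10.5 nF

Step 1 — Angular frequency: ω = 2π·f = 2π·7540 = 4.738e+04 rad/s.
Step 2 — Component impedances:
  R: Z = R = 1540 Ω
  L: Z = jωL = j·4.738e+04·0.005 = 0 + j236.9 Ω
  C: Z = 1/(jωC) = -j/(ω·C) = 0 - j2010 Ω
Step 3 — Parallel combination: 1/Z_total = 1/R + 1/L + 1/C; Z_total = 45.44 + j260.6 Ω = 264.5∠80.1° Ω.

Z = 45.44 + j260.6 Ω = 264.5∠80.1° Ω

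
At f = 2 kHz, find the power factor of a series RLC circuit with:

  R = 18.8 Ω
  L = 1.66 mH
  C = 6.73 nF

Step 1 — Angular frequency: ω = 2π·f = 2π·2000 = 1.257e+04 rad/s.
Step 2 — Component impedances:
  R: Z = R = 18.8 Ω
  L: Z = jωL = j·1.257e+04·0.00166 = 0 + j20.86 Ω
  C: Z = 1/(jωC) = -j/(ω·C) = 0 - j1.182e+04 Ω
Step 3 — Series combination: Z_total = R + L + C = 18.8 - j1.18e+04 Ω = 1.18e+04∠-89.9° Ω.
Step 4 — Power factor: PF = cos(φ) = Re(Z)/|Z| = 18.8/1.18e+04 = 0.001593.
Step 5 — Type: Im(Z) = -1.18e+04 ⇒ leading (phase φ = -89.9°).

PF = 0.001593 (leading, φ = -89.9°)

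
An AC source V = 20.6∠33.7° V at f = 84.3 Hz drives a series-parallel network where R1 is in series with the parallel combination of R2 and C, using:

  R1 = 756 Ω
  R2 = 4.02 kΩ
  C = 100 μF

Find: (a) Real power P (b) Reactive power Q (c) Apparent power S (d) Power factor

Step 1 — Angular frequency: ω = 2π·f = 2π·84.3 = 529.7 rad/s.
Step 2 — Component impedances:
  R1: Z = R = 756 Ω
  R2: Z = R = 4020 Ω
  C: Z = 1/(jωC) = -j/(ω·C) = 0 - j18.88 Ω
Step 3 — Parallel branch: R2 || C = 1/(1/R2 + 1/C) = 0.08866 - j18.88 Ω.
Step 4 — Series with R1: Z_total = R1 + (R2 || C) = 756.1 - j18.88 Ω = 756.3∠-1.4° Ω.
Step 5 — Source phasor: V = 20.6∠33.7° V = 17.14 + j11.43 V.
Step 6 — Current: I = V / Z = 0.02228 + j0.01567 A = 0.02724∠35.1° A.
Step 7 — Complex power: S = V·I* = 0.5609 - j0.01401 VA.
Step 8 — Real power: P = Re(S) = 0.5609 W.
Step 9 — Reactive power: Q = Im(S) = -0.01401 VAR.
Step 10 — Apparent power: |S| = 0.5611 VA.
Step 11 — Power factor: PF = P/|S| = 0.9997 (leading).

(a) P = 0.5609 W  (b) Q = -0.01401 VAR  (c) S = 0.5611 VA  (d) PF = 0.9997 (leading)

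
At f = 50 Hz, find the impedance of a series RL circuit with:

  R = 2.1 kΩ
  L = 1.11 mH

Step 1 — Angular frequency: ω = 2π·f = 2π·50 = 314.2 rad/s.
Step 2 — Component impedances:
  R: Z = R = 2100 Ω
  L: Z = jωL = j·314.2·0.00111 = 0 + j0.3487 Ω
Step 3 — Series combination: Z_total = R + L = 2100 + j0.3487 Ω = 2100∠0.0° Ω.

Z = 2100 + j0.3487 Ω = 2100∠0.0° Ω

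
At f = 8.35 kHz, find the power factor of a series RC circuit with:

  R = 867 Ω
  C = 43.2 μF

Step 1 — Angular frequency: ω = 2π·f = 2π·8350 = 5.246e+04 rad/s.
Step 2 — Component impedances:
  R: Z = R = 867 Ω
  C: Z = 1/(jωC) = -j/(ω·C) = 0 - j0.4412 Ω
Step 3 — Series combination: Z_total = R + C = 867 - j0.4412 Ω = 867∠-0.0° Ω.
Step 4 — Power factor: PF = cos(φ) = Re(Z)/|Z| = 867/867 = 1.
Step 5 — Type: Im(Z) = -0.4412 ⇒ leading (phase φ = -0.0°).

PF = 1 (leading, φ = -0.0°)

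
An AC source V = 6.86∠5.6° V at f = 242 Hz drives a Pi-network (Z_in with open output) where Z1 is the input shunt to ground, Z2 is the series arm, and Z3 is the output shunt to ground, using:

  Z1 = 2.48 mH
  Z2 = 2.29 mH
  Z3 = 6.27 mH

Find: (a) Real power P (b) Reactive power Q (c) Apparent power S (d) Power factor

Step 1 — Angular frequency: ω = 2π·f = 2π·242 = 1521 rad/s.
Step 2 — Component impedances:
  Z1: Z = jωL = j·1521·0.00248 = 0 + j3.771 Ω
  Z2: Z = jωL = j·1521·0.00229 = 0 + j3.482 Ω
  Z3: Z = jωL = j·1521·0.00627 = 0 + j9.534 Ω
Step 3 — With open output, the series arm Z2 and the output shunt Z3 appear in series to ground: Z2 + Z3 = 0 + j13.02 Ω.
Step 4 — Parallel with input shunt Z1: Z_in = Z1 || (Z2 + Z3) = 0 + j2.924 Ω = 2.924∠90.0° Ω.
Step 5 — Source phasor: V = 6.86∠5.6° V = 6.827 + j0.6694 V.
Step 6 — Current: I = V / Z = 0.229 - j2.335 A = 2.346∠-84.4° A.
Step 7 — Complex power: S = V·I* = 0 + j16.1 VA.
Step 8 — Real power: P = Re(S) = 0 W.
Step 9 — Reactive power: Q = Im(S) = 16.1 VAR.
Step 10 — Apparent power: |S| = 16.1 VA.
Step 11 — Power factor: PF = P/|S| = 0 (lagging).

(a) P = 0 W  (b) Q = 16.1 VAR  (c) S = 16.1 VA  (d) PF = 0 (lagging)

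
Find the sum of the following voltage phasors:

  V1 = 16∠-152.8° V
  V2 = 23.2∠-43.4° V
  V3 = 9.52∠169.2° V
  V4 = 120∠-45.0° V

Step 1 — Convert each phasor to rectangular form:
  V1 = 16·(cos(-152.8°) + j·sin(-152.8°)) = -14.23 - j7.314 V
  V2 = 23.2·(cos(-43.4°) + j·sin(-43.4°)) = 16.86 - j15.94 V
  V3 = 9.52·(cos(169.2°) + j·sin(169.2°)) = -9.351 + j1.784 V
  V4 = 120·(cos(-45.0°) + j·sin(-45.0°)) = 84.85 - j84.85 V
Step 2 — Sum components: V_total = 78.13 - j106.3 V.
Step 3 — Convert to polar: |V_total| = 131.9 V, ∠V_total = -53.7°.

V_total = 131.9∠-53.7° V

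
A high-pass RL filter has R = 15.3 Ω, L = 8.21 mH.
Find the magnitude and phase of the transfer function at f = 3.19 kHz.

Step 1 — Angular frequency: ω = 2π·3190 = 2.004e+04 rad/s.
Step 2 — Transfer function: H(jω) = jωL/(R + jωL).
Step 3 — Numerator jωL = j·164.6; denominator R + jωL = 15.3 + j164.6.
Step 4 — H = 0.9914 + j0.09218.
Step 5 — Magnitude: |H| = 0.9957 (-0.0 dB); phase: φ = 5.3°.

|H| = 0.9957 (-0.0 dB), φ = 5.3°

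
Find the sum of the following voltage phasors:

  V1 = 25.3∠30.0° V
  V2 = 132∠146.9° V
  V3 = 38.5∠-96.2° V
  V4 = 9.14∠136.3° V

Step 1 — Convert each phasor to rectangular form:
  V1 = 25.3·(cos(30.0°) + j·sin(30.0°)) = 21.91 + j12.65 V
  V2 = 132·(cos(146.9°) + j·sin(146.9°)) = -110.6 + j72.09 V
  V3 = 38.5·(cos(-96.2°) + j·sin(-96.2°)) = -4.158 - j38.27 V
  V4 = 9.14·(cos(136.3°) + j·sin(136.3°)) = -6.608 + j6.315 V
Step 2 — Sum components: V_total = -99.43 + j52.78 V.
Step 3 — Convert to polar: |V_total| = 112.6 V, ∠V_total = 152.0°.

V_total = 112.6∠152.0° V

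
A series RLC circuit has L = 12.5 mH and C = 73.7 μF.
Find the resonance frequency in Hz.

Step 1 — Resonance condition Im(Z)=0 gives ω₀ = 1/√(LC).
Step 2 — ω₀ = 1/√(0.0125·7.37e-05) = 1042 rad/s.
Step 3 — f₀ = ω₀/(2π) = 165.8 Hz.

f₀ = 165.8 Hz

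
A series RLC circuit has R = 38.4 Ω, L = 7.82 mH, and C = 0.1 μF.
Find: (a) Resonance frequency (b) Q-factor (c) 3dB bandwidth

Step 1 — Resonance: ω₀ = 1/√(LC) = 1/√(0.00782·1e-07) = 3.576e+04 rad/s.
Step 2 — f₀ = ω₀/(2π) = 5691 Hz.
Step 3 — Series Q: Q = ω₀L/R = 3.576e+04·0.00782/38.4 = 7.282.
Step 4 — Bandwidth: Δω = ω₀/Q = 4910 rad/s; BW = Δω/(2π) = 781.5 Hz.

(a) f₀ = 5691 Hz  (b) Q = 7.282  (c) BW = 781.5 Hz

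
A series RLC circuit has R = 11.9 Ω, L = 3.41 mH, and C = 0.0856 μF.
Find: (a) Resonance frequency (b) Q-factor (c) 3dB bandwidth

Step 1 — Resonance: ω₀ = 1/√(LC) = 1/√(0.00341·8.56e-08) = 5.853e+04 rad/s.
Step 2 — f₀ = ω₀/(2π) = 9315 Hz.
Step 3 — Series Q: Q = ω₀L/R = 5.853e+04·0.00341/11.9 = 16.77.
Step 4 — Bandwidth: Δω = ω₀/Q = 3490 rad/s; BW = Δω/(2π) = 555.4 Hz.

(a) f₀ = 9315 Hz  (b) Q = 16.77  (c) BW = 555.4 Hz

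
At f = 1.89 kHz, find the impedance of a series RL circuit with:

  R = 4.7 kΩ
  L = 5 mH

Step 1 — Angular frequency: ω = 2π·f = 2π·1890 = 1.188e+04 rad/s.
Step 2 — Component impedances:
  R: Z = R = 4700 Ω
  L: Z = jωL = j·1.188e+04·0.005 = 0 + j59.38 Ω
Step 3 — Series combination: Z_total = R + L = 4700 + j59.38 Ω = 4700∠0.7° Ω.

Z = 4700 + j59.38 Ω = 4700∠0.7° Ω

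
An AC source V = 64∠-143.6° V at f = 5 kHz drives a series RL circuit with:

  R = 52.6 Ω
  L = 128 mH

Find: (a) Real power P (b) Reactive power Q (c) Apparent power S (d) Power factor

Step 1 — Angular frequency: ω = 2π·f = 2π·5000 = 3.142e+04 rad/s.
Step 2 — Component impedances:
  R: Z = R = 52.6 Ω
  L: Z = jωL = j·3.142e+04·0.128 = 0 + j4021 Ω
Step 3 — Series combination: Z_total = R + L = 52.6 + j4021 Ω = 4022∠89.3° Ω.
Step 4 — Source phasor: V = 64∠-143.6° V = -51.51 - j37.98 V.
Step 5 — Current: I = V / Z = -0.00961 + j0.01268 A = 0.01591∠127.1° A.
Step 6 — Complex power: S = V·I* = 0.01332 + j1.018 VA.
Step 7 — Real power: P = Re(S) = 0.01332 W.
Step 8 — Reactive power: Q = Im(S) = 1.018 VAR.
Step 9 — Apparent power: |S| = 1.019 VA.
Step 10 — Power factor: PF = P/|S| = 0.01308 (lagging).

(a) P = 0.01332 W  (b) Q = 1.018 VAR  (c) S = 1.019 VA  (d) PF = 0.01308 (lagging)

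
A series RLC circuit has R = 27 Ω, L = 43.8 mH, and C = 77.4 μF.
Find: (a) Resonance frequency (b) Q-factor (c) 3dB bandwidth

Step 1 — Resonance condition Im(Z)=0 gives ω₀ = 1/√(LC).
Step 2 — ω₀ = 1/√(0.0438·7.74e-05) = 543.1 rad/s.
Step 3 — f₀ = ω₀/(2π) = 86.44 Hz.
Step 4 — Series Q: Q = ω₀L/R = 543.1·0.0438/27 = 0.8811.
Step 5 — 3dB bandwidth: Δω = ω₀/Q = 616.4 rad/s; BW = Δω/(2π) = 98.11 Hz.

(a) f₀ = 86.44 Hz  (b) Q = 0.8811  (c) BW = 98.11 Hz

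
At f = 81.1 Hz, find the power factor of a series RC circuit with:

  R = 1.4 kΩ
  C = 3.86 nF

Step 1 — Angular frequency: ω = 2π·f = 2π·81.1 = 509.6 rad/s.
Step 2 — Component impedances:
  R: Z = R = 1400 Ω
  C: Z = 1/(jωC) = -j/(ω·C) = 0 - j5.084e+05 Ω
Step 3 — Series combination: Z_total = R + C = 1400 - j5.084e+05 Ω = 5.084e+05∠-89.8° Ω.
Step 4 — Power factor: PF = cos(φ) = Re(Z)/|Z| = 1400/5.084e+05 = 0.002754.
Step 5 — Type: Im(Z) = -5.084e+05 ⇒ leading (phase φ = -89.8°).

PF = 0.002754 (leading, φ = -89.8°)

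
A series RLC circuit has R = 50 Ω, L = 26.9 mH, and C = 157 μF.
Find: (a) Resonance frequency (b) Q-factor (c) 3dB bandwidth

Step 1 — Resonance condition Im(Z)=0 gives ω₀ = 1/√(LC).
Step 2 — ω₀ = 1/√(0.0269·0.000157) = 486.6 rad/s.
Step 3 — f₀ = ω₀/(2π) = 77.45 Hz.
Step 4 — Series Q: Q = ω₀L/R = 486.6·0.0269/50 = 0.2618.
Step 5 — 3dB bandwidth: Δω = ω₀/Q = 1859 rad/s; BW = Δω/(2π) = 295.8 Hz.

(a) f₀ = 77.45 Hz  (b) Q = 0.2618  (c) BW = 295.8 Hz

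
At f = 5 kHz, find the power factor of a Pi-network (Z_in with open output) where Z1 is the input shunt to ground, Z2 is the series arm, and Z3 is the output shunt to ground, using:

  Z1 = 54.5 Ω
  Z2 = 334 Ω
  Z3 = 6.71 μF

Step 1 — Angular frequency: ω = 2π·f = 2π·5000 = 3.142e+04 rad/s.
Step 2 — Component impedances:
  Z1: Z = R = 54.5 Ω
  Z2: Z = R = 334 Ω
  Z3: Z = 1/(jωC) = -j/(ω·C) = 0 - j4.744 Ω
Step 3 — With open output, the series arm Z2 and the output shunt Z3 appear in series to ground: Z2 + Z3 = 334 - j4.744 Ω.
Step 4 — Parallel with input shunt Z1: Z_in = Z1 || (Z2 + Z3) = 46.86 - j0.09334 Ω = 46.86∠-0.1° Ω.
Step 5 — Power factor: PF = cos(φ) = Re(Z)/|Z| = 46.86/46.86 = 1.
Step 6 — Type: Im(Z) = -0.09334 ⇒ leading (phase φ = -0.1°).

PF = 1 (leading, φ = -0.1°)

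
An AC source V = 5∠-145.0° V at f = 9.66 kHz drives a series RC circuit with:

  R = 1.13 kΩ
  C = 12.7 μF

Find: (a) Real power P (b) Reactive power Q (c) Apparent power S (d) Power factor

Step 1 — Angular frequency: ω = 2π·f = 2π·9660 = 6.07e+04 rad/s.
Step 2 — Component impedances:
  R: Z = R = 1130 Ω
  C: Z = 1/(jωC) = -j/(ω·C) = 0 - j1.297 Ω
Step 3 — Series combination: Z_total = R + C = 1130 - j1.297 Ω = 1130∠-0.1° Ω.
Step 4 — Source phasor: V = 5∠-145.0° V = -4.096 - j2.868 V.
Step 5 — Current: I = V / Z = -0.003622 - j0.002542 A = 0.004425∠-144.9° A.
Step 6 — Complex power: S = V·I* = 0.02212 - j2.54e-05 VA.
Step 7 — Real power: P = Re(S) = 0.02212 W.
Step 8 — Reactive power: Q = Im(S) = -2.54e-05 VAR.
Step 9 — Apparent power: |S| = 0.02212 VA.
Step 10 — Power factor: PF = P/|S| = 1 (leading).

(a) P = 0.02212 W  (b) Q = -2.54e-05 VAR  (c) S = 0.02212 VA  (d) PF = 1 (leading)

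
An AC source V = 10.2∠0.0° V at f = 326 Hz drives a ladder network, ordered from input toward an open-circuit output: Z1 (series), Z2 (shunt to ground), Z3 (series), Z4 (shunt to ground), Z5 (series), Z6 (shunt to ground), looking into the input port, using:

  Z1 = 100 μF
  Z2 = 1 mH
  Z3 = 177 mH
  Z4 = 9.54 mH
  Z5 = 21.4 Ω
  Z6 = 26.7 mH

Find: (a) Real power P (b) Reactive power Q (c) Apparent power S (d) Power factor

Step 1 — Angular frequency: ω = 2π·f = 2π·326 = 2048 rad/s.
Step 2 — Component impedances:
  Z1: Z = 1/(jωC) = -j/(ω·C) = 0 - j4.882 Ω
  Z2: Z = jωL = j·2048·0.001 = 0 + j2.048 Ω
  Z3: Z = jωL = j·2048·0.177 = 0 + j362.6 Ω
  Z4: Z = jωL = j·2048·0.00954 = 0 + j19.54 Ω
  Z5: Z = R = 21.4 Ω
  Z6: Z = jωL = j·2048·0.0267 = 0 + j54.69 Ω
Step 3 — Ladder network (open output): work backward from the far end, alternating series and parallel combinations. Z_in = 3.991e-05 - j2.845 Ω = 2.845∠-90.0° Ω.
Step 4 — Source phasor: V = 10.2∠0.0° V = 10.2 V.
Step 5 — Current: I = V / Z = 5.03e-05 + j3.585 A = 3.585∠90.0° A.
Step 6 — Complex power: S = V·I* = 0.0005131 - j36.57 VA.
Step 7 — Real power: P = Re(S) = 0.0005131 W.
Step 8 — Reactive power: Q = Im(S) = -36.57 VAR.
Step 9 — Apparent power: |S| = 36.57 VA.
Step 10 — Power factor: PF = P/|S| = 1.403e-05 (leading).

(a) P = 0.0005131 W  (b) Q = -36.57 VAR  (c) S = 36.57 VA  (d) PF = 1.403e-05 (leading)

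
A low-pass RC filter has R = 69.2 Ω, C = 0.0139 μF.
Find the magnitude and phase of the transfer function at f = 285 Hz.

Step 1 — Angular frequency: ω = 2π·285 = 1791 rad/s.
Step 2 — Transfer function: H(jω) = 1/(1 + jωRC).
Step 3 — Denominator: 1 + jωRC = 1 + j·1791·69.2·1.39e-08 = 1 + j0.001722.
Step 4 — H = 1 - j0.001722.
Step 5 — Magnitude: |H| = 1 (-0.0 dB); phase: φ = -0.1°.

|H| = 1 (-0.0 dB), φ = -0.1°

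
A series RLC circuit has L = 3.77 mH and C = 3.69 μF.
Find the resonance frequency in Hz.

Step 1 — Resonance condition Im(Z)=0 gives ω₀ = 1/√(LC).
Step 2 — ω₀ = 1/√(0.00377·3.69e-06) = 8478 rad/s.
Step 3 — f₀ = ω₀/(2π) = 1349 Hz.

f₀ = 1349 Hz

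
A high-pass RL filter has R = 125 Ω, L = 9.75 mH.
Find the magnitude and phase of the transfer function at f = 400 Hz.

Step 1 — Angular frequency: ω = 2π·400 = 2513 rad/s.
Step 2 — Transfer function: H(jω) = jωL/(R + jωL).
Step 3 — Numerator jωL = j·24.5; denominator R + jωL = 125 + j24.5.
Step 4 — H = 0.03701 + j0.1888.
Step 5 — Magnitude: |H| = 0.1924 (-14.3 dB); phase: φ = 78.9°.

|H| = 0.1924 (-14.3 dB), φ = 78.9°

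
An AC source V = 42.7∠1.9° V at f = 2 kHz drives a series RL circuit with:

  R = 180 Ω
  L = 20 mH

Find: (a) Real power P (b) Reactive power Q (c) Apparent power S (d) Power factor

Step 1 — Angular frequency: ω = 2π·f = 2π·2000 = 1.257e+04 rad/s.
Step 2 — Component impedances:
  R: Z = R = 180 Ω
  L: Z = jωL = j·1.257e+04·0.02 = 0 + j251.3 Ω
Step 3 — Series combination: Z_total = R + L = 180 + j251.3 Ω = 309.1∠54.4° Ω.
Step 4 — Source phasor: V = 42.7∠1.9° V = 42.68 + j1.416 V.
Step 5 — Current: I = V / Z = 0.08411 - j0.1096 A = 0.1381∠-52.5° A.
Step 6 — Complex power: S = V·I* = 3.434 + j4.795 VA.
Step 7 — Real power: P = Re(S) = 3.434 W.
Step 8 — Reactive power: Q = Im(S) = 4.795 VAR.
Step 9 — Apparent power: |S| = 5.898 VA.
Step 10 — Power factor: PF = P/|S| = 0.5823 (lagging).

(a) P = 3.434 W  (b) Q = 4.795 VAR  (c) S = 5.898 VA  (d) PF = 0.5823 (lagging)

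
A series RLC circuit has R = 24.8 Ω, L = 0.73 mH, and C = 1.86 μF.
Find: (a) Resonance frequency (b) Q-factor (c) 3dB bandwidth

Step 1 — Resonance: ω₀ = 1/√(LC) = 1/√(0.00073·1.86e-06) = 2.714e+04 rad/s.
Step 2 — f₀ = ω₀/(2π) = 4319 Hz.
Step 3 — Series Q: Q = ω₀L/R = 2.714e+04·0.00073/24.8 = 0.7988.
Step 4 — Bandwidth: Δω = ω₀/Q = 3.397e+04 rad/s; BW = Δω/(2π) = 5407 Hz.

(a) f₀ = 4319 Hz  (b) Q = 0.7988  (c) BW = 5407 Hz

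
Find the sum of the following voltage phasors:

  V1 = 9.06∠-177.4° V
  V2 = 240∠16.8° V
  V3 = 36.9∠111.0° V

Step 1 — Convert each phasor to rectangular form:
  V1 = 9.06·(cos(-177.4°) + j·sin(-177.4°)) = -9.051 - j0.411 V
  V2 = 240·(cos(16.8°) + j·sin(16.8°)) = 229.8 + j69.37 V
  V3 = 36.9·(cos(111.0°) + j·sin(111.0°)) = -13.22 + j34.45 V
Step 2 — Sum components: V_total = 207.5 + j103.4 V.
Step 3 — Convert to polar: |V_total| = 231.8 V, ∠V_total = 26.5°.

V_total = 231.8∠26.5° V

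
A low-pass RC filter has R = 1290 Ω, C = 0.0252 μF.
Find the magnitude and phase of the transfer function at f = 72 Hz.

Step 1 — Angular frequency: ω = 2π·72 = 452.4 rad/s.
Step 2 — Transfer function: H(jω) = 1/(1 + jωRC).
Step 3 — Denominator: 1 + jωRC = 1 + j·452.4·1290·2.52e-08 = 1 + j0.01471.
Step 4 — H = 0.9998 - j0.0147.
Step 5 — Magnitude: |H| = 0.9999 (-0.0 dB); phase: φ = -0.8°.

|H| = 0.9999 (-0.0 dB), φ = -0.8°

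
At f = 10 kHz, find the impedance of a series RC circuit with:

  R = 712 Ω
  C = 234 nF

Step 1 — Angular frequency: ω = 2π·f = 2π·1e+04 = 6.283e+04 rad/s.
Step 2 — Component impedances:
  R: Z = R = 712 Ω
  C: Z = 1/(jωC) = -j/(ω·C) = 0 - j68.01 Ω
Step 3 — Series combination: Z_total = R + C = 712 - j68.01 Ω = 715.2∠-5.5° Ω.

Z = 712 - j68.01 Ω = 715.2∠-5.5° Ω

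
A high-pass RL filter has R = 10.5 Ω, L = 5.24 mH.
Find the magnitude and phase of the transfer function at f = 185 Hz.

Step 1 — Angular frequency: ω = 2π·185 = 1162 rad/s.
Step 2 — Transfer function: H(jω) = jωL/(R + jωL).
Step 3 — Numerator jωL = j·6.091; denominator R + jωL = 10.5 + j6.091.
Step 4 — H = 0.2518 + j0.434.
Step 5 — Magnitude: |H| = 0.5018 (-6.0 dB); phase: φ = 59.9°.

|H| = 0.5018 (-6.0 dB), φ = 59.9°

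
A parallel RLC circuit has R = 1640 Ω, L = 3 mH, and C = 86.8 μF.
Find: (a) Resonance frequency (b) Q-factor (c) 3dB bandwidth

Step 1 — Resonance: ω₀ = 1/√(LC) = 1/√(0.003·8.68e-05) = 1960 rad/s.
Step 2 — f₀ = ω₀/(2π) = 311.9 Hz.
Step 3 — Parallel Q: Q = R/(ω₀L) = 1640/(1960·0.003) = 279.
Step 4 — Bandwidth: Δω = ω₀/Q = 7.025 rad/s; BW = Δω/(2π) = 1.118 Hz.

(a) f₀ = 311.9 Hz  (b) Q = 279  (c) BW = 1.118 Hz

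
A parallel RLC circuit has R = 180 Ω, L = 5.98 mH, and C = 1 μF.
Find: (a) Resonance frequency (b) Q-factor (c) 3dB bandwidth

Step 1 — Resonance: ω₀ = 1/√(LC) = 1/√(0.00598·1e-06) = 1.293e+04 rad/s.
Step 2 — f₀ = ω₀/(2π) = 2058 Hz.
Step 3 — Parallel Q: Q = R/(ω₀L) = 180/(1.293e+04·0.00598) = 2.328.
Step 4 — Bandwidth: Δω = ω₀/Q = 5556 rad/s; BW = Δω/(2π) = 884.2 Hz.

(a) f₀ = 2058 Hz  (b) Q = 2.328  (c) BW = 884.2 Hz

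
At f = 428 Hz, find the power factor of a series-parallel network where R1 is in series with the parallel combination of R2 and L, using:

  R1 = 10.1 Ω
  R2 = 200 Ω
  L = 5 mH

Step 1 — Angular frequency: ω = 2π·f = 2π·428 = 2689 rad/s.
Step 2 — Component impedances:
  R1: Z = R = 10.1 Ω
  R2: Z = R = 200 Ω
  L: Z = jωL = j·2689·0.005 = 0 + j13.45 Ω
Step 3 — Parallel branch: R2 || L = 1/(1/R2 + 1/L) = 0.8999 + j13.39 Ω.
Step 4 — Series with R1: Z_total = R1 + (R2 || L) = 11 + j13.39 Ω = 17.33∠50.6° Ω.
Step 5 — Power factor: PF = cos(φ) = Re(Z)/|Z| = 11/17.325 = 0.6349.
Step 6 — Type: Im(Z) = 13.39 ⇒ lagging (phase φ = 50.6°).

PF = 0.6349 (lagging, φ = 50.6°)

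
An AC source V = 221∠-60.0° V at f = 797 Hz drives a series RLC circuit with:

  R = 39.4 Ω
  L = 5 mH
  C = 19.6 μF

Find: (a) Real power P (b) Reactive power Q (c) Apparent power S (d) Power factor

Step 1 — Angular frequency: ω = 2π·f = 2π·797 = 5008 rad/s.
Step 2 — Component impedances:
  R: Z = R = 39.4 Ω
  L: Z = jωL = j·5008·0.005 = 0 + j25.04 Ω
  C: Z = 1/(jωC) = -j/(ω·C) = 0 - j10.19 Ω
Step 3 — Series combination: Z_total = R + L + C = 39.4 + j14.85 Ω = 42.11∠20.7° Ω.
Step 4 — Source phasor: V = 221∠-60.0° V = 110.5 - j191.4 V.
Step 5 — Current: I = V / Z = 0.8526 - j5.179 A = 5.249∠-80.7° A.
Step 6 — Complex power: S = V·I* = 1085 + j409.1 VA.
Step 7 — Real power: P = Re(S) = 1085 W.
Step 8 — Reactive power: Q = Im(S) = 409.1 VAR.
Step 9 — Apparent power: |S| = 1160 VA.
Step 10 — Power factor: PF = P/|S| = 0.9357 (lagging).

(a) P = 1085 W  (b) Q = 409.1 VAR  (c) S = 1160 VA  (d) PF = 0.9357 (lagging)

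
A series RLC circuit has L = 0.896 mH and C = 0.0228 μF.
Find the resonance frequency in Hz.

Step 1 — Resonance condition Im(Z)=0 gives ω₀ = 1/√(LC).
Step 2 — ω₀ = 1/√(0.000896·2.28e-08) = 2.212e+05 rad/s.
Step 3 — f₀ = ω₀/(2π) = 3.521e+04 Hz.

f₀ = 3.521e+04 Hz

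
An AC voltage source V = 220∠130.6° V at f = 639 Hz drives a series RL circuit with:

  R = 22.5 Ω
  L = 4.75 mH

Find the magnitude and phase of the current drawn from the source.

Step 1 — Angular frequency: ω = 2π·f = 2π·639 = 4015 rad/s.
Step 2 — Component impedances:
  R: Z = R = 22.5 Ω
  L: Z = jωL = j·4015·0.00475 = 0 + j19.07 Ω
Step 3 — Series combination: Z_total = R + L = 22.5 + j19.07 Ω = 29.49∠40.3° Ω.
Step 4 — Source phasor: V = 220∠130.6° V = -143.2 + j167 V.
Step 5 — Ohm's law: I = V / Z_total = (-143.2 + j167) / (22.5 + j19.07) = -0.04105 + j7.459 A.
Step 6 — Convert to polar: |I| = 7.459 A, ∠I = 90.3°.

I = 7.459∠90.3° A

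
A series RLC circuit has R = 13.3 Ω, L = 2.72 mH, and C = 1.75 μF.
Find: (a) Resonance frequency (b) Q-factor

Step 1 — Resonance condition Im(Z)=0 gives ω₀ = 1/√(LC).
Step 2 — ω₀ = 1/√(0.00272·1.75e-06) = 1.449e+04 rad/s.
Step 3 — f₀ = ω₀/(2π) = 2307 Hz.
Step 4 — Series Q: Q = ω₀L/R = 1.449e+04·0.00272/13.3 = 2.964.

(a) f₀ = 2307 Hz  (b) Q = 2.964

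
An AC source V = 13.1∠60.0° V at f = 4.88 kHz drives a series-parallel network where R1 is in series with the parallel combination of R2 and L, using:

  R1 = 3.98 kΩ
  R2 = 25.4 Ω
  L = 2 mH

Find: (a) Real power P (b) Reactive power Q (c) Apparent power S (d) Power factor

Step 1 — Angular frequency: ω = 2π·f = 2π·4880 = 3.066e+04 rad/s.
Step 2 — Component impedances:
  R1: Z = R = 3980 Ω
  R2: Z = R = 25.4 Ω
  L: Z = jωL = j·3.066e+04·0.002 = 0 + j61.32 Ω
Step 3 — Parallel branch: R2 || L = 1/(1/R2 + 1/L) = 21.68 + j8.98 Ω.
Step 4 — Series with R1: Z_total = R1 + (R2 || L) = 4002 + j8.98 Ω = 4002∠0.1° Ω.
Step 5 — Source phasor: V = 13.1∠60.0° V = 6.55 + j11.34 V.
Step 6 — Current: I = V / Z = 0.001643 + j0.002831 A = 0.003274∠59.9° A.
Step 7 — Complex power: S = V·I* = 0.04288 + j9.623e-05 VA.
Step 8 — Real power: P = Re(S) = 0.04288 W.
Step 9 — Reactive power: Q = Im(S) = 9.623e-05 VAR.
Step 10 — Apparent power: |S| = 0.04288 VA.
Step 11 — Power factor: PF = P/|S| = 1 (lagging).

(a) P = 0.04288 W  (b) Q = 9.623e-05 VAR  (c) S = 0.04288 VA  (d) PF = 1 (lagging)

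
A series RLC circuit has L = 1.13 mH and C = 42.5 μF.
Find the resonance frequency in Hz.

Step 1 — Resonance condition Im(Z)=0 gives ω₀ = 1/√(LC).
Step 2 — ω₀ = 1/√(0.00113·4.25e-05) = 4563 rad/s.
Step 3 — f₀ = ω₀/(2π) = 726.3 Hz.

f₀ = 726.3 Hz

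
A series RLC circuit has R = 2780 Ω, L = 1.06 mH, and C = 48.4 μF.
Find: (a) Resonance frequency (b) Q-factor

Step 1 — Resonance condition Im(Z)=0 gives ω₀ = 1/√(LC).
Step 2 — ω₀ = 1/√(0.00106·4.84e-05) = 4415 rad/s.
Step 3 — f₀ = ω₀/(2π) = 702.7 Hz.
Step 4 — Series Q: Q = ω₀L/R = 4415·0.00106/2780 = 0.001683.

(a) f₀ = 702.7 Hz  (b) Q = 0.001683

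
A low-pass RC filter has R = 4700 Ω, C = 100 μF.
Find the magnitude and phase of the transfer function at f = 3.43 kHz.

Step 1 — Angular frequency: ω = 2π·3430 = 2.155e+04 rad/s.
Step 2 — Transfer function: H(jω) = 1/(1 + jωRC).
Step 3 — Denominator: 1 + jωRC = 1 + j·2.155e+04·4700·0.0001 = 1 + j1.013e+04.
Step 4 — H = 9.747e-09 - j9.873e-05.
Step 5 — Magnitude: |H| = 9.873e-05 (-80.1 dB); phase: φ = -90.0°.

|H| = 9.873e-05 (-80.1 dB), φ = -90.0°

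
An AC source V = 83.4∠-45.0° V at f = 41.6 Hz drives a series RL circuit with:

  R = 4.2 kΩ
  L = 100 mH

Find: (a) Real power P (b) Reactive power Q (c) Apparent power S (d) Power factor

Step 1 — Angular frequency: ω = 2π·f = 2π·41.6 = 261.4 rad/s.
Step 2 — Component impedances:
  R: Z = R = 4200 Ω
  L: Z = jωL = j·261.4·0.1 = 0 + j26.14 Ω
Step 3 — Series combination: Z_total = R + L = 4200 + j26.14 Ω = 4200∠0.4° Ω.
Step 4 — Source phasor: V = 83.4∠-45.0° V = 58.97 - j58.97 V.
Step 5 — Current: I = V / Z = 0.01395 - j0.01413 A = 0.01986∠-45.4° A.
Step 6 — Complex power: S = V·I* = 1.656 + j0.01031 VA.
Step 7 — Real power: P = Re(S) = 1.656 W.
Step 8 — Reactive power: Q = Im(S) = 0.01031 VAR.
Step 9 — Apparent power: |S| = 1.656 VA.
Step 10 — Power factor: PF = P/|S| = 1 (lagging).

(a) P = 1.656 W  (b) Q = 0.01031 VAR  (c) S = 1.656 VA  (d) PF = 1 (lagging)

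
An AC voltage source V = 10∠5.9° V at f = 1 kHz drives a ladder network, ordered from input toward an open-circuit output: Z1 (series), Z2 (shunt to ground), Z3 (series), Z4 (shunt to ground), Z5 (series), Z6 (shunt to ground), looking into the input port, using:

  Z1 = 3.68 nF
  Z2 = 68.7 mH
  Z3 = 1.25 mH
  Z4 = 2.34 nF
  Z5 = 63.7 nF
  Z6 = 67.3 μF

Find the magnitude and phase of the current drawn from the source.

Step 1 — Angular frequency: ω = 2π·f = 2π·1000 = 6283 rad/s.
Step 2 — Component impedances:
  Z1: Z = 1/(jωC) = -j/(ω·C) = 0 - j4.325e+04 Ω
  Z2: Z = jωL = j·6283·0.0687 = 0 + j431.7 Ω
  Z3: Z = jωL = j·6283·0.00125 = 0 + j7.854 Ω
  Z4: Z = 1/(jωC) = -j/(ω·C) = 0 - j6.801e+04 Ω
  Z5: Z = 1/(jωC) = -j/(ω·C) = 0 - j2499 Ω
  Z6: Z = 1/(jωC) = -j/(ω·C) = 0 - j2.365 Ω
Step 3 — Ladder network (open output): work backward from the far end, alternating series and parallel combinations. Z_in = 0 - j4.272e+04 Ω = 4.272e+04∠-90.0° Ω.
Step 4 — Source phasor: V = 10∠5.9° V = 9.947 + j1.028 V.
Step 5 — Ohm's law: I = V / Z_total = (9.947 + j1.028) / (0 - j4.272e+04) = -2.406e-05 + j0.0002328 A.
Step 6 — Convert to polar: |I| = 0.0002341 A, ∠I = 95.9°.

I = 0.0002341∠95.9° A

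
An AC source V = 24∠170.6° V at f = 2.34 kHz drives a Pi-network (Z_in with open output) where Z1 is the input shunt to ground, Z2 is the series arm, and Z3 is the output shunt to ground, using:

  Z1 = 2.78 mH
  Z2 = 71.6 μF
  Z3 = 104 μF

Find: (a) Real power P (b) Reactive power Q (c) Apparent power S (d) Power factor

Step 1 — Angular frequency: ω = 2π·f = 2π·2340 = 1.47e+04 rad/s.
Step 2 — Component impedances:
  Z1: Z = jωL = j·1.47e+04·0.00278 = 0 + j40.87 Ω
  Z2: Z = 1/(jωC) = -j/(ω·C) = 0 - j0.9499 Ω
  Z3: Z = 1/(jωC) = -j/(ω·C) = 0 - j0.654 Ω
Step 3 — With open output, the series arm Z2 and the output shunt Z3 appear in series to ground: Z2 + Z3 = 0 - j1.604 Ω.
Step 4 — Parallel with input shunt Z1: Z_in = Z1 || (Z2 + Z3) = 0 - j1.669 Ω = 1.669∠-90.0° Ω.
Step 5 — Source phasor: V = 24∠170.6° V = -23.68 + j3.92 V.
Step 6 — Current: I = V / Z = -2.348 - j14.18 A = 14.38∠-99.4° A.
Step 7 — Complex power: S = V·I* = 0 - j345 VA.
Step 8 — Real power: P = Re(S) = 0 W.
Step 9 — Reactive power: Q = Im(S) = -345 VAR.
Step 10 — Apparent power: |S| = 345 VA.
Step 11 — Power factor: PF = P/|S| = 0 (leading).

(a) P = 0 W  (b) Q = -345 VAR  (c) S = 345 VA  (d) PF = 0 (leading)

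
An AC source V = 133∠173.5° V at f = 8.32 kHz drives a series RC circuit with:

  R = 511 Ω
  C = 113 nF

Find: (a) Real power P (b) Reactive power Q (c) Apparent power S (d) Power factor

Step 1 — Angular frequency: ω = 2π·f = 2π·8320 = 5.228e+04 rad/s.
Step 2 — Component impedances:
  R: Z = R = 511 Ω
  C: Z = 1/(jωC) = -j/(ω·C) = 0 - j169.3 Ω
Step 3 — Series combination: Z_total = R + C = 511 - j169.3 Ω = 538.3∠-18.3° Ω.
Step 4 — Source phasor: V = 133∠173.5° V = -132.1 + j15.06 V.
Step 5 — Current: I = V / Z = -0.2418 - j0.05065 A = 0.2471∠-168.2° A.
Step 6 — Complex power: S = V·I* = 31.19 - j10.33 VA.
Step 7 — Real power: P = Re(S) = 31.19 W.
Step 8 — Reactive power: Q = Im(S) = -10.33 VAR.
Step 9 — Apparent power: |S| = 32.86 VA.
Step 10 — Power factor: PF = P/|S| = 0.9493 (leading).

(a) P = 31.19 W  (b) Q = -10.33 VAR  (c) S = 32.86 VA  (d) PF = 0.9493 (leading)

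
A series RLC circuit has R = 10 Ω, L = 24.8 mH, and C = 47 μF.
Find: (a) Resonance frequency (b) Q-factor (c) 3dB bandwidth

Step 1 — Resonance condition Im(Z)=0 gives ω₀ = 1/√(LC).
Step 2 — ω₀ = 1/√(0.0248·4.7e-05) = 926.2 rad/s.
Step 3 — f₀ = ω₀/(2π) = 147.4 Hz.
Step 4 — Series Q: Q = ω₀L/R = 926.2·0.0248/10 = 2.297.
Step 5 — 3dB bandwidth: Δω = ω₀/Q = 403.2 rad/s; BW = Δω/(2π) = 64.18 Hz.

(a) f₀ = 147.4 Hz  (b) Q = 2.297  (c) BW = 64.18 Hz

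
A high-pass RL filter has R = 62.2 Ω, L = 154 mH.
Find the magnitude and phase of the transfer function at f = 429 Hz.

Step 1 — Angular frequency: ω = 2π·429 = 2695 rad/s.
Step 2 — Transfer function: H(jω) = jωL/(R + jωL).
Step 3 — Numerator jωL = j·415.1; denominator R + jωL = 62.2 + j415.1.
Step 4 — H = 0.978 + j0.1466.
Step 5 — Magnitude: |H| = 0.989 (-0.1 dB); phase: φ = 8.5°.

|H| = 0.989 (-0.1 dB), φ = 8.5°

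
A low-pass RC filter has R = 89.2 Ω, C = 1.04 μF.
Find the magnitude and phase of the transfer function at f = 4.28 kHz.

Step 1 — Angular frequency: ω = 2π·4280 = 2.689e+04 rad/s.
Step 2 — Transfer function: H(jω) = 1/(1 + jωRC).
Step 3 — Denominator: 1 + jωRC = 1 + j·2.689e+04·89.2·1.04e-06 = 1 + j2.495.
Step 4 — H = 0.1384 - j0.3454.
Step 5 — Magnitude: |H| = 0.3721 (-8.6 dB); phase: φ = -68.2°.

|H| = 0.3721 (-8.6 dB), φ = -68.2°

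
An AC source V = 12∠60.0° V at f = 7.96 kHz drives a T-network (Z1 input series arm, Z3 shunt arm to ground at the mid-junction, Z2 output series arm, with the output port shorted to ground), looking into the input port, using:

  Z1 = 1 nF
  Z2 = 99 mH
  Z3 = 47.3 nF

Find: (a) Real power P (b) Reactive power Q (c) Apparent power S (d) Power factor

Step 1 — Angular frequency: ω = 2π·f = 2π·7960 = 5.001e+04 rad/s.
Step 2 — Component impedances:
  Z1: Z = 1/(jωC) = -j/(ω·C) = 0 - j1.999e+04 Ω
  Z2: Z = jωL = j·5.001e+04·0.099 = 0 + j4951 Ω
  Z3: Z = 1/(jωC) = -j/(ω·C) = 0 - j422.7 Ω
Step 3 — With the output port shorted to ground, the output series arm Z2 runs from the junction to ground; the shunt arm Z3 also runs from the junction to ground. They appear in parallel: Z3 || Z2 = 0 - j462.2 Ω.
Step 4 — Series with input arm Z1: Z_in = Z1 + (Z3 || Z2) = 0 - j2.046e+04 Ω = 2.046e+04∠-90.0° Ω.
Step 5 — Source phasor: V = 12∠60.0° V = 6 + j10.39 V.
Step 6 — Current: I = V / Z = -0.000508 + j0.0002933 A = 0.0005866∠150.0° A.
Step 7 — Complex power: S = V·I* = 0 - j0.007039 VA.
Step 8 — Real power: P = Re(S) = 0 W.
Step 9 — Reactive power: Q = Im(S) = -0.007039 VAR.
Step 10 — Apparent power: |S| = 0.007039 VA.
Step 11 — Power factor: PF = P/|S| = 0 (leading).

(a) P = 0 W  (b) Q = -0.007039 VAR  (c) S = 0.007039 VA  (d) PF = 0 (leading)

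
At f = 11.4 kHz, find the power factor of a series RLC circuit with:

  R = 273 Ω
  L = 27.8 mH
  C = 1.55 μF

Step 1 — Angular frequency: ω = 2π·f = 2π·1.14e+04 = 7.163e+04 rad/s.
Step 2 — Component impedances:
  R: Z = R = 273 Ω
  L: Z = jωL = j·7.163e+04·0.0278 = 0 + j1991 Ω
  C: Z = 1/(jωC) = -j/(ω·C) = 0 - j9.007 Ω
Step 3 — Series combination: Z_total = R + L + C = 273 + j1982 Ω = 2001∠82.2° Ω.
Step 4 — Power factor: PF = cos(φ) = Re(Z)/|Z| = 273/2001 = 0.1364.
Step 5 — Type: Im(Z) = 1982 ⇒ lagging (phase φ = 82.2°).

PF = 0.1364 (lagging, φ = 82.2°)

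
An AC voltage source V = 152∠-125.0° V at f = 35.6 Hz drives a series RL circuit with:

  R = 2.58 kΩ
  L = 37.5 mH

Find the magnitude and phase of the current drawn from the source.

Step 1 — Angular frequency: ω = 2π·f = 2π·35.6 = 223.7 rad/s.
Step 2 — Component impedances:
  R: Z = R = 2580 Ω
  L: Z = jωL = j·223.7·0.0375 = 0 + j8.388 Ω
Step 3 — Series combination: Z_total = R + L = 2580 + j8.388 Ω = 2580∠0.2° Ω.
Step 4 — Source phasor: V = 152∠-125.0° V = -87.18 - j124.5 V.
Step 5 — Ohm's law: I = V / Z_total = (-87.18 - j124.5) / (2580 + j8.388) = -0.03395 - j0.04815 A.
Step 6 — Convert to polar: |I| = 0.05891 A, ∠I = -125.2°.

I = 0.05891∠-125.2° A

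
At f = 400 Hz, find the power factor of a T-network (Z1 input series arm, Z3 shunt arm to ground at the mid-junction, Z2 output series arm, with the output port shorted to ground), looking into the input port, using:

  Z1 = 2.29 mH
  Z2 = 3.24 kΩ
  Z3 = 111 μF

Step 1 — Angular frequency: ω = 2π·f = 2π·400 = 2513 rad/s.
Step 2 — Component impedances:
  Z1: Z = jωL = j·2513·0.00229 = 0 + j5.755 Ω
  Z2: Z = R = 3240 Ω
  Z3: Z = 1/(jωC) = -j/(ω·C) = 0 - j3.585 Ω
Step 3 — With the output port shorted to ground, the output series arm Z2 runs from the junction to ground; the shunt arm Z3 also runs from the junction to ground. They appear in parallel: Z3 || Z2 = 0.003966 - j3.585 Ω.
Step 4 — Series with input arm Z1: Z_in = Z1 + (Z3 || Z2) = 0.003966 + j2.171 Ω = 2.171∠89.9° Ω.
Step 5 — Power factor: PF = cos(φ) = Re(Z)/|Z| = 0.003966/2.171 = 0.001827.
Step 6 — Type: Im(Z) = 2.171 ⇒ lagging (phase φ = 89.9°).

PF = 0.001827 (lagging, φ = 89.9°)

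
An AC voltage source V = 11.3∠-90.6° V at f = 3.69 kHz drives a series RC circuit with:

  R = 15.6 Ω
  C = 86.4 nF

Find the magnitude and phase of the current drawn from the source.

Step 1 — Angular frequency: ω = 2π·f = 2π·3690 = 2.318e+04 rad/s.
Step 2 — Component impedances:
  R: Z = R = 15.6 Ω
  C: Z = 1/(jωC) = -j/(ω·C) = 0 - j499.2 Ω
Step 3 — Series combination: Z_total = R + C = 15.6 - j499.2 Ω = 499.4∠-88.2° Ω.
Step 4 — Source phasor: V = 11.3∠-90.6° V = -0.1183 - j11.3 V.
Step 5 — Ohm's law: I = V / Z_total = (-0.1183 - j11.3) / (15.6 - j499.2) = 0.02261 - j0.0009434 A.
Step 6 — Convert to polar: |I| = 0.02262 A, ∠I = -2.4°.

I = 0.02262∠-2.4° A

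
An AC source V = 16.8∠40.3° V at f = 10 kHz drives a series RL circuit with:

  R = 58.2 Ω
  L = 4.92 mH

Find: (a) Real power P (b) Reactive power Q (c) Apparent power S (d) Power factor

Step 1 — Angular frequency: ω = 2π·f = 2π·1e+04 = 6.283e+04 rad/s.
Step 2 — Component impedances:
  R: Z = R = 58.2 Ω
  L: Z = jωL = j·6.283e+04·0.00492 = 0 + j309.1 Ω
Step 3 — Series combination: Z_total = R + L = 58.2 + j309.1 Ω = 314.6∠79.3° Ω.
Step 4 — Source phasor: V = 16.8∠40.3° V = 12.81 + j10.87 V.
Step 5 — Current: I = V / Z = 0.04148 - j0.03364 A = 0.05341∠-39.0° A.
Step 6 — Complex power: S = V·I* = 0.166 + j0.8818 VA.
Step 7 — Real power: P = Re(S) = 0.166 W.
Step 8 — Reactive power: Q = Im(S) = 0.8818 VAR.
Step 9 — Apparent power: |S| = 0.8972 VA.
Step 10 — Power factor: PF = P/|S| = 0.185 (lagging).

(a) P = 0.166 W  (b) Q = 0.8818 VAR  (c) S = 0.8972 VA  (d) PF = 0.185 (lagging)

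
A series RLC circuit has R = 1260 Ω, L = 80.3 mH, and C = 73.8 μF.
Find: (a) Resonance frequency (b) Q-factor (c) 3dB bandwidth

Step 1 — Resonance: ω₀ = 1/√(LC) = 1/√(0.0803·7.38e-05) = 410.8 rad/s.
Step 2 — f₀ = ω₀/(2π) = 65.38 Hz.
Step 3 — Series Q: Q = ω₀L/R = 410.8·0.0803/1260 = 0.02618.
Step 4 — Bandwidth: Δω = ω₀/Q = 1.569e+04 rad/s; BW = Δω/(2π) = 2497 Hz.

(a) f₀ = 65.38 Hz  (b) Q = 0.02618  (c) BW = 2497 Hz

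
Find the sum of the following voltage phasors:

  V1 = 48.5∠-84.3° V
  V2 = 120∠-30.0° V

Step 1 — Convert each phasor to rectangular form:
  V1 = 48.5·(cos(-84.3°) + j·sin(-84.3°)) = 4.817 - j48.26 V
  V2 = 120·(cos(-30.0°) + j·sin(-30.0°)) = 103.9 - j60 V
Step 2 — Sum components: V_total = 108.7 - j108.3 V.
Step 3 — Convert to polar: |V_total| = 153.4 V, ∠V_total = -44.9°.

V_total = 153.4∠-44.9° V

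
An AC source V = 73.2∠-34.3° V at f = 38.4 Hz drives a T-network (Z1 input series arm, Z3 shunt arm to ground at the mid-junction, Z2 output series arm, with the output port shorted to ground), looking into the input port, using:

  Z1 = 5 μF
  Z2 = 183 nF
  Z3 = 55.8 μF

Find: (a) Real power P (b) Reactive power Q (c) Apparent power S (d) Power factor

Step 1 — Angular frequency: ω = 2π·f = 2π·38.4 = 241.3 rad/s.
Step 2 — Component impedances:
  Z1: Z = 1/(jωC) = -j/(ω·C) = 0 - j828.9 Ω
  Z2: Z = 1/(jωC) = -j/(ω·C) = 0 - j2.265e+04 Ω
  Z3: Z = 1/(jωC) = -j/(ω·C) = 0 - j74.28 Ω
Step 3 — With the output port shorted to ground, the output series arm Z2 runs from the junction to ground; the shunt arm Z3 also runs from the junction to ground. They appear in parallel: Z3 || Z2 = 0 - j74.03 Ω.
Step 4 — Series with input arm Z1: Z_in = Z1 + (Z3 || Z2) = 0 - j903 Ω = 903∠-90.0° Ω.
Step 5 — Source phasor: V = 73.2∠-34.3° V = 60.47 - j41.25 V.
Step 6 — Current: I = V / Z = 0.04568 + j0.06697 A = 0.08107∠55.7° A.
Step 7 — Complex power: S = V·I* = 0 - j5.934 VA.
Step 8 — Real power: P = Re(S) = 0 W.
Step 9 — Reactive power: Q = Im(S) = -5.934 VAR.
Step 10 — Apparent power: |S| = 5.934 VA.
Step 11 — Power factor: PF = P/|S| = 0 (leading).

(a) P = 0 W  (b) Q = -5.934 VAR  (c) S = 5.934 VA  (d) PF = 0 (leading)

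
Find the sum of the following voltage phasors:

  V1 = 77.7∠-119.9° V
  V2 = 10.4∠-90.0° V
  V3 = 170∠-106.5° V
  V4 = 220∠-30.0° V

Step 1 — Convert each phasor to rectangular form:
  V1 = 77.7·(cos(-119.9°) + j·sin(-119.9°)) = -38.73 - j67.36 V
  V2 = 10.4·(cos(-90.0°) + j·sin(-90.0°)) = 0 - j10.4 V
  V3 = 170·(cos(-106.5°) + j·sin(-106.5°)) = -48.28 - j163 V
  V4 = 220·(cos(-30.0°) + j·sin(-30.0°)) = 190.5 - j110 V
Step 2 — Sum components: V_total = 103.5 - j350.8 V.
Step 3 — Convert to polar: |V_total| = 365.7 V, ∠V_total = -73.6°.

V_total = 365.7∠-73.6° V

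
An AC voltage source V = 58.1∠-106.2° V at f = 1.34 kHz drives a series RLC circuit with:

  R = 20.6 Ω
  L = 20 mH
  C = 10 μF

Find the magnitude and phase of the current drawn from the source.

Step 1 — Angular frequency: ω = 2π·f = 2π·1340 = 8419 rad/s.
Step 2 — Component impedances:
  R: Z = R = 20.6 Ω
  L: Z = jωL = j·8419·0.02 = 0 + j168.4 Ω
  C: Z = 1/(jωC) = -j/(ω·C) = 0 - j11.88 Ω
Step 3 — Series combination: Z_total = R + L + C = 20.6 + j156.5 Ω = 157.9∠82.5° Ω.
Step 4 — Source phasor: V = 58.1∠-106.2° V = -16.21 - j55.79 V.
Step 5 — Ohm's law: I = V / Z_total = (-16.21 - j55.79) / (20.6 + j156.5) = -0.3638 + j0.05568 A.
Step 6 — Convert to polar: |I| = 0.368 A, ∠I = 171.3°.

I = 0.368∠171.3° A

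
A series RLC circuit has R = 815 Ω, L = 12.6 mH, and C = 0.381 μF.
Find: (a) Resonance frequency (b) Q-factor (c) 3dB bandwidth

Step 1 — Resonance: ω₀ = 1/√(LC) = 1/√(0.0126·3.81e-07) = 1.443e+04 rad/s.
Step 2 — f₀ = ω₀/(2π) = 2297 Hz.
Step 3 — Series Q: Q = ω₀L/R = 1.443e+04·0.0126/815 = 0.2231.
Step 4 — Bandwidth: Δω = ω₀/Q = 6.468e+04 rad/s; BW = Δω/(2π) = 1.029e+04 Hz.

(a) f₀ = 2297 Hz  (b) Q = 0.2231  (c) BW = 1.029e+04 Hz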